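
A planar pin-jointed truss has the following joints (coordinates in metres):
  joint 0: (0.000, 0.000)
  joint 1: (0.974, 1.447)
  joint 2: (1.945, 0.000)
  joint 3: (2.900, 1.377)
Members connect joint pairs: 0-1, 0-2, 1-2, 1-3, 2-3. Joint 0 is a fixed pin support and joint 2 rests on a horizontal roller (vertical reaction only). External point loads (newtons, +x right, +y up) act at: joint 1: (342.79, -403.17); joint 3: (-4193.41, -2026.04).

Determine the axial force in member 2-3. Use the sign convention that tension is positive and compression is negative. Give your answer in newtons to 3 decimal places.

-2585.905

N=4 nodes, M=5 members, R=3 reactions → 2N=8, M+R=8
member 0 (0-1): L=1.7443, (cx,cy)=(0.5584,0.8296)
member 1 (0-2): L=1.9450, (cx,cy)=(1.0000,0.0000)
member 2 (1-2): L=1.7426, (cx,cy)=(0.5572,-0.8304)
member 3 (1-3): L=1.9273, (cx,cy)=(0.9993,-0.0363)
member 4 (2-3): L=1.6758, (cx,cy)=(0.5699,0.8217)
solve A·x = −loads:
  F[0-1] = -2314.7665 N (compression)
  F[0-2] = -2558.0564 N (compression)
  F[1-2] = +1946.0553 N (tension)
  F[1-3] = -2721.5182 N (compression)
  F[2-3] = -2585.9046 N (compression)
  Rx@0 = +3850.6200 N
  Ry@0 = +1920.2665 N
  Ry@2 = +508.9435 N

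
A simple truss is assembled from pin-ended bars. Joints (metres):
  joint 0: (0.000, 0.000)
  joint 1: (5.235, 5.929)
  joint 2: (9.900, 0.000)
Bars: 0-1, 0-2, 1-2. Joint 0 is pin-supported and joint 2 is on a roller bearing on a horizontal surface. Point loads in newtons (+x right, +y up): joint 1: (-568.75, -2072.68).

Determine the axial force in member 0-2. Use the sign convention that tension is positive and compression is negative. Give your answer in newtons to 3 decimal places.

N=3 nodes, M=3 members, R=3 reactions → 2N=6, M+R=6
member 0 (0-1): L=7.9094, (cx,cy)=(0.6619,0.7496)
member 1 (0-2): L=9.9000, (cx,cy)=(1.0000,0.0000)
member 2 (1-2): L=7.5442, (cx,cy)=(0.6184,-0.7859)
solve A·x = −loads:
  F[0-1] = -1757.2854 N (compression)
  F[0-2] = +594.3489 N (tension)
  F[1-2] = -961.1788 N (compression)
  Rx@0 = +568.7500 N
  Ry@0 = +1317.2900 N
  Ry@2 = +755.3900 N

594.349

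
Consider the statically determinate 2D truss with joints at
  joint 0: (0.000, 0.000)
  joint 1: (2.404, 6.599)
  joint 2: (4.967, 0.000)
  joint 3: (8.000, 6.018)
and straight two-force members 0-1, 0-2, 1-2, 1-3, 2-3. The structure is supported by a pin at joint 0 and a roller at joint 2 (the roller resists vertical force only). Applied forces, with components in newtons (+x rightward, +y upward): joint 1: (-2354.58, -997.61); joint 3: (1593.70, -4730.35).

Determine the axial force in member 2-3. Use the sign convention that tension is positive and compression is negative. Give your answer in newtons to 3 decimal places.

-4857.681

N=4 nodes, M=5 members, R=3 reactions → 2N=8, M+R=8
member 0 (0-1): L=7.0232, (cx,cy)=(0.3423,0.9396)
member 1 (0-2): L=4.9670, (cx,cy)=(1.0000,0.0000)
member 2 (1-2): L=7.0792, (cx,cy)=(0.3620,-0.9322)
member 3 (1-3): L=5.6261, (cx,cy)=(0.9947,-0.1033)
member 4 (2-3): L=6.7391, (cx,cy)=(0.4501,0.8930)
solve A·x = −loads:
  F[0-1] = +1252.0544 N (tension)
  F[0-2] = -1189.4479 N (compression)
  F[1-2] = -2753.2610 N (compression)
  F[1-3] = +3800.2679 N (tension)
  F[2-3] = -4857.6808 N (compression)
  Rx@0 = +760.8800 N
  Ry@0 = -1176.4224 N
  Ry@2 = +6904.3824 N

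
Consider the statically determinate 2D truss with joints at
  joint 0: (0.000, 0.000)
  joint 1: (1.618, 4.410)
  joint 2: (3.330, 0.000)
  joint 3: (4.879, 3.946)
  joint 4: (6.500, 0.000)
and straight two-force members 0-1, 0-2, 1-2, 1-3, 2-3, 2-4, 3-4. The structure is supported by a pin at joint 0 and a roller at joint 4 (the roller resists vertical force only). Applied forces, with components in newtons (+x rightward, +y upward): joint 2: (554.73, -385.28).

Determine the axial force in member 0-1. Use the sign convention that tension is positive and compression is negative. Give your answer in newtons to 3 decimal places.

-200.145

N=5 nodes, M=7 members, R=3 reactions → 2N=10, M+R=10
member 0 (0-1): L=4.6974, (cx,cy)=(0.3444,0.9388)
member 1 (0-2): L=3.3300, (cx,cy)=(1.0000,0.0000)
member 2 (1-2): L=4.7306, (cx,cy)=(0.3619,-0.9322)
member 3 (1-3): L=3.2938, (cx,cy)=(0.9900,-0.1409)
member 4 (2-3): L=4.2391, (cx,cy)=(0.3654,0.9308)
member 5 (2-4): L=3.1700, (cx,cy)=(1.0000,0.0000)
member 6 (3-4): L=4.2660, (cx,cy)=(0.3800,-0.9250)
solve A·x = −loads:
  F[0-1] = -200.1455 N (compression)
  F[0-2] = +623.6686 N (tension)
  F[1-2] = +224.4822 N (tension)
  F[1-3] = -151.6903 N (compression)
  F[2-3] = +189.0892 N (tension)
  F[2-4] = +81.0836 N (tension)
  F[3-4] = -213.3874 N (compression)
  Rx@0 = -554.7300 N
  Ry@0 = +187.8981 N
  Ry@4 = +197.3819 N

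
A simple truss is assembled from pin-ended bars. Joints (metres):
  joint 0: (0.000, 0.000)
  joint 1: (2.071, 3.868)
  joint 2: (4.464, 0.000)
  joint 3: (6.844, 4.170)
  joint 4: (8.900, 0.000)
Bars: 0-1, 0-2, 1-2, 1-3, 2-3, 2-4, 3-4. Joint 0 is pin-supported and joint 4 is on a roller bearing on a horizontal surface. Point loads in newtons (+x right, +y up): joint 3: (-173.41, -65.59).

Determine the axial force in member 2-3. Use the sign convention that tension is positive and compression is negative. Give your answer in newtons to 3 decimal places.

N=5 nodes, M=7 members, R=3 reactions → 2N=10, M+R=10
member 0 (0-1): L=4.3875, (cx,cy)=(0.4720,0.8816)
member 1 (0-2): L=4.4640, (cx,cy)=(1.0000,0.0000)
member 2 (1-2): L=4.5484, (cx,cy)=(0.5261,-0.8504)
member 3 (1-3): L=4.7825, (cx,cy)=(0.9980,0.0631)
member 4 (2-3): L=4.8014, (cx,cy)=(0.4957,0.8685)
member 5 (2-4): L=4.4360, (cx,cy)=(1.0000,0.0000)
member 6 (3-4): L=4.6493, (cx,cy)=(0.4422,-0.8969)
solve A·x = −loads:
  F[0-1] = -109.3497 N (compression)
  F[0-2] = -121.7949 N (compression)
  F[1-2] = +105.3929 N (tension)
  F[1-3] = -107.2785 N (compression)
  F[2-3] = -103.1978 N (compression)
  F[2-4] = -15.1914 N (compression)
  F[3-4] = +34.3529 N (tension)
  Rx@0 = +173.4100 N
  Ry@0 = +96.4014 N
  Ry@4 = -30.8114 N

-103.198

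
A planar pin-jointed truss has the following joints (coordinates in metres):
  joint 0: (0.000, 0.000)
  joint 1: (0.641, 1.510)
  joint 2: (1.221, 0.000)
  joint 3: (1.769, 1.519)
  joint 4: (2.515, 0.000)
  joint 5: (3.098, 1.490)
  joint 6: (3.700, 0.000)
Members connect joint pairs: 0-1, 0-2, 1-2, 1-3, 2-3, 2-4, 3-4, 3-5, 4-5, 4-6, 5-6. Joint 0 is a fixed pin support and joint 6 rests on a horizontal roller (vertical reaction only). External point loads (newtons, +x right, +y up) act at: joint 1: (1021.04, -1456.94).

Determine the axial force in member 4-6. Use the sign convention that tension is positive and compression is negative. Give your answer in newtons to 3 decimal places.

270.334

N=7 nodes, M=11 members, R=3 reactions → 2N=14, M+R=14
member 0 (0-1): L=1.6404, (cx,cy)=(0.3908,0.9205)
member 1 (0-2): L=1.2210, (cx,cy)=(1.0000,0.0000)
member 2 (1-2): L=1.6176, (cx,cy)=(0.3586,-0.9335)
member 3 (1-3): L=1.1280, (cx,cy)=(1.0000,0.0080)
member 4 (2-3): L=1.6148, (cx,cy)=(0.3394,0.9407)
member 5 (2-4): L=1.2940, (cx,cy)=(1.0000,0.0000)
member 6 (3-4): L=1.6923, (cx,cy)=(0.4408,-0.8976)
member 7 (3-5): L=1.3293, (cx,cy)=(0.9998,-0.0218)
member 8 (4-5): L=1.6000, (cx,cy)=(0.3644,0.9313)
member 9 (4-6): L=1.1850, (cx,cy)=(1.0000,0.0000)
member 10 (5-6): L=1.6070, (cx,cy)=(0.3746,-0.9272)
solve A·x = −loads:
  F[0-1] = -855.8872 N (compression)
  F[0-2] = +1355.4808 N (tension)
  F[1-2] = -726.1209 N (compression)
  F[1-3] = -1095.1543 N (compression)
  F[2-3] = +720.5990 N (tension)
  F[2-4] = +850.5803 N (tension)
  F[3-4] = -732.6089 N (compression)
  F[3-5] = -527.7570 N (compression)
  F[4-5] = +706.1314 N (tension)
  F[4-6] = +270.3342 N (tension)
  F[5-6] = -721.6474 N (compression)
  Rx@0 = -1021.0400 N
  Ry@0 = +787.8403 N
  Ry@6 = +669.0997 N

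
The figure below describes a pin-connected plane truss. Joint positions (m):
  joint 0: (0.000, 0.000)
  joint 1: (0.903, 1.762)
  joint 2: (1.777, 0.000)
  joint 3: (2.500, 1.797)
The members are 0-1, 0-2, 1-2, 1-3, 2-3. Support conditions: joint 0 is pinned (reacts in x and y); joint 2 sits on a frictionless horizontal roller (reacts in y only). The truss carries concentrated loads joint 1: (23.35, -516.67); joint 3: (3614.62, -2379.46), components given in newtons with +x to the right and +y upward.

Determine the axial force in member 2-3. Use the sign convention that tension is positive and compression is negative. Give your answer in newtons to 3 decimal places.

N=4 nodes, M=5 members, R=3 reactions → 2N=8, M+R=8
member 0 (0-1): L=1.9799, (cx,cy)=(0.4561,0.8899)
member 1 (0-2): L=1.7770, (cx,cy)=(1.0000,0.0000)
member 2 (1-2): L=1.9669, (cx,cy)=(0.4444,-0.8958)
member 3 (1-3): L=1.5974, (cx,cy)=(0.9998,0.0219)
member 4 (2-3): L=1.9370, (cx,cy)=(0.3733,0.9277)
solve A·x = −loads:
  F[0-1] = +4935.6859 N (tension)
  F[0-2] = +1386.8985 N (tension)
  F[1-2] = -5367.0318 N (compression)
  F[1-3] = +4613.7456 N (tension)
  F[2-3] = -2673.7938 N (compression)
  Rx@0 = -3637.9700 N
  Ry@0 = -4392.4563 N
  Ry@2 = +7288.5863 N

-2673.794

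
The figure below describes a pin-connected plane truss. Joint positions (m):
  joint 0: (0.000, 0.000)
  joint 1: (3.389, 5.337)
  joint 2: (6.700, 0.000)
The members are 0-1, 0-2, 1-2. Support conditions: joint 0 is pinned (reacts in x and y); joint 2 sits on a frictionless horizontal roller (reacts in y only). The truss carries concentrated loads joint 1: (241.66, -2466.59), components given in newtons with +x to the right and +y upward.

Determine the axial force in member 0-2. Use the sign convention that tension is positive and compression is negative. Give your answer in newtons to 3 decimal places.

N=3 nodes, M=3 members, R=3 reactions → 2N=6, M+R=6
member 0 (0-1): L=6.3221, (cx,cy)=(0.5361,0.8442)
member 1 (0-2): L=6.7000, (cx,cy)=(1.0000,0.0000)
member 2 (1-2): L=6.2806, (cx,cy)=(0.5272,-0.8498)
solve A·x = −loads:
  F[0-1] = -1215.8973 N (compression)
  F[0-2] = +893.4496 N (tension)
  F[1-2] = -1694.7825 N (compression)
  Rx@0 = -241.6600 N
  Ry@0 = +1026.4388 N
  Ry@2 = +1440.1512 N

893.450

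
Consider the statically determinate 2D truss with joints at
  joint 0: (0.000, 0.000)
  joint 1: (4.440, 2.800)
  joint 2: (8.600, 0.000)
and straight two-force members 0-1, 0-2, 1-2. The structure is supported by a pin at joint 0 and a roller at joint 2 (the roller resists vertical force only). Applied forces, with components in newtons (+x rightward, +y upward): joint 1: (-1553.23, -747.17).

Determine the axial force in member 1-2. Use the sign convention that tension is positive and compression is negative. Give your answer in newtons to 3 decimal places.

214.827

N=3 nodes, M=3 members, R=3 reactions → 2N=6, M+R=6
member 0 (0-1): L=5.2492, (cx,cy)=(0.8459,0.5334)
member 1 (0-2): L=8.6000, (cx,cy)=(1.0000,0.0000)
member 2 (1-2): L=5.0145, (cx,cy)=(0.8296,-0.5584)
solve A·x = −loads:
  F[0-1] = -1625.5960 N (compression)
  F[0-2] = -178.2182 N (compression)
  F[1-2] = +214.8274 N (tension)
  Rx@0 = +1553.2300 N
  Ry@0 = +867.1246 N
  Ry@2 = -119.9546 N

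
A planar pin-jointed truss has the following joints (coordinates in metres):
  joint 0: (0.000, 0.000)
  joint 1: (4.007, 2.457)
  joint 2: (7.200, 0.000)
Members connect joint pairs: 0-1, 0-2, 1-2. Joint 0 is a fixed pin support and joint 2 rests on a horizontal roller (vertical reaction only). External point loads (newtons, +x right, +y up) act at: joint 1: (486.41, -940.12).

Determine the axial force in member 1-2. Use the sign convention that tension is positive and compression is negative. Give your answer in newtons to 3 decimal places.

-1130.112

N=3 nodes, M=3 members, R=3 reactions → 2N=6, M+R=6
member 0 (0-1): L=4.7003, (cx,cy)=(0.8525,0.5227)
member 1 (0-2): L=7.2000, (cx,cy)=(1.0000,0.0000)
member 2 (1-2): L=4.0289, (cx,cy)=(0.7925,-0.6098)
solve A·x = −loads:
  F[0-1] = -480.0354 N (compression)
  F[0-2] = +895.6388 N (tension)
  F[1-2] = -1130.1116 N (compression)
  Rx@0 = -486.4100 N
  Ry@0 = +250.9297 N
  Ry@2 = +689.1903 N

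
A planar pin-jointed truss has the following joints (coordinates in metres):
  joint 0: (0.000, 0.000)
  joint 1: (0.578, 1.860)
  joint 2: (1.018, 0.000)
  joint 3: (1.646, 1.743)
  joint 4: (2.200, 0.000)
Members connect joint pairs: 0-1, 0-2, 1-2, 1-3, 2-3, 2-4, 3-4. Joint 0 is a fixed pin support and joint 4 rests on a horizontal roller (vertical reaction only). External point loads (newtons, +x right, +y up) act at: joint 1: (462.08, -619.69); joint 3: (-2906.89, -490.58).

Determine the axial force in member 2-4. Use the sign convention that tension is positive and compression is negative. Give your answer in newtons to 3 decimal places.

-439.427

N=5 nodes, M=7 members, R=3 reactions → 2N=10, M+R=10
member 0 (0-1): L=1.9477, (cx,cy)=(0.2968,0.9550)
member 1 (0-2): L=1.0180, (cx,cy)=(1.0000,0.0000)
member 2 (1-2): L=1.9113, (cx,cy)=(0.2302,-0.9731)
member 3 (1-3): L=1.0744, (cx,cy)=(0.9941,-0.1089)
member 4 (2-3): L=1.8527, (cx,cy)=(0.3390,0.9408)
member 5 (2-4): L=1.1820, (cx,cy)=(1.0000,0.0000)
member 6 (3-4): L=1.8289, (cx,cy)=(0.3029,-0.9530)
solve A·x = −loads:
  F[0-1] = -2610.3875 N (compression)
  F[0-2] = -1670.1658 N (compression)
  F[1-2] = +2118.9418 N (tension)
  F[1-3] = -1734.8339 N (compression)
  F[2-3] = -2191.7898 N (compression)
  F[2-4] = -439.4271 N (compression)
  F[3-4] = +1450.6840 N (tension)
  Rx@0 = +2444.8100 N
  Ry@0 = +2492.7995 N
  Ry@4 = -1382.5295 N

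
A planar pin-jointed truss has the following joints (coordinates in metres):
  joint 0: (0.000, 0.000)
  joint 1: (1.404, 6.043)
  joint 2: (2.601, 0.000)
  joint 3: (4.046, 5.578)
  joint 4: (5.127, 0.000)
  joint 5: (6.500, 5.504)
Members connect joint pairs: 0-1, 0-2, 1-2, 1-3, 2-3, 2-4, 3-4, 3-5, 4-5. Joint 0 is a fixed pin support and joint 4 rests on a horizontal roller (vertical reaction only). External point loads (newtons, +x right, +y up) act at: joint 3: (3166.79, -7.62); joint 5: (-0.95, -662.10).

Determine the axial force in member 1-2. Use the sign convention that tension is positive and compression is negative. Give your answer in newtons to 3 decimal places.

-3980.036

N=6 nodes, M=9 members, R=3 reactions → 2N=12, M+R=12
member 0 (0-1): L=6.2040, (cx,cy)=(0.2263,0.9741)
member 1 (0-2): L=2.6010, (cx,cy)=(1.0000,0.0000)
member 2 (1-2): L=6.1604, (cx,cy)=(0.1943,-0.9809)
member 3 (1-3): L=2.6826, (cx,cy)=(0.9849,-0.1733)
member 4 (2-3): L=5.7621, (cx,cy)=(0.2508,0.9680)
member 5 (2-4): L=2.5260, (cx,cy)=(1.0000,0.0000)
member 6 (3-4): L=5.6818, (cx,cy)=(0.1903,-0.9817)
member 7 (3-5): L=2.4551, (cx,cy)=(0.9995,-0.0301)
member 8 (4-5): L=5.6727, (cx,cy)=(0.2420,0.9703)
solve A·x = −loads:
  F[0-1] = +3716.4613 N (tension)
  F[0-2] = +2324.7779 N (tension)
  F[1-2] = -3980.0364 N (compression)
  F[1-3] = +1639.2180 N (tension)
  F[2-3] = +4033.0565 N (tension)
  F[2-4] = +540.0445 N (tension)
  F[3-4] = -3700.1623 N (compression)
  F[3-5] = +163.0622 N (tension)
  F[4-5] = -677.3241 N (compression)
  Rx@0 = -3165.8400 N
  Ry@0 = -3620.0413 N
  Ry@4 = +4289.7613 N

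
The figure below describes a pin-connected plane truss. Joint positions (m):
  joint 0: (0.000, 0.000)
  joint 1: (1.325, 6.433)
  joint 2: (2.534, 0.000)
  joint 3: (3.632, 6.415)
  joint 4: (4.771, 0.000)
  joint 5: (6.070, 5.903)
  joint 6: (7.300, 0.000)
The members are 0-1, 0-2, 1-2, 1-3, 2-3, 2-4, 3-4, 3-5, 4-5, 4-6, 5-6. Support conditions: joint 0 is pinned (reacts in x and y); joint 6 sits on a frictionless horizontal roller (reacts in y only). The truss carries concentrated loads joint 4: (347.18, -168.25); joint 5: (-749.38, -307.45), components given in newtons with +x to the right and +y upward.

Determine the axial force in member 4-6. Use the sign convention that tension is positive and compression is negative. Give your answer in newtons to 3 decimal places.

N=7 nodes, M=11 members, R=3 reactions → 2N=14, M+R=14
member 0 (0-1): L=6.5680, (cx,cy)=(0.2017,0.9794)
member 1 (0-2): L=2.5340, (cx,cy)=(1.0000,0.0000)
member 2 (1-2): L=6.5456, (cx,cy)=(0.1847,-0.9828)
member 3 (1-3): L=2.3071, (cx,cy)=(1.0000,-0.0078)
member 4 (2-3): L=6.5083, (cx,cy)=(0.1687,0.9857)
member 5 (2-4): L=2.2370, (cx,cy)=(1.0000,0.0000)
member 6 (3-4): L=6.5153, (cx,cy)=(0.1748,-0.9846)
member 7 (3-5): L=2.4912, (cx,cy)=(0.9787,-0.2055)
member 8 (4-5): L=6.0442, (cx,cy)=(0.2149,0.9766)
member 9 (4-6): L=2.5290, (cx,cy)=(1.0000,0.0000)
member 10 (5-6): L=6.0298, (cx,cy)=(0.2040,-0.9790)
solve A·x = −loads:
  F[0-1] = -731.0938 N (compression)
  F[0-2] = -254.7131 N (compression)
  F[1-2] = +730.8414 N (tension)
  F[1-3] = -282.4845 N (compression)
  F[2-3] = -728.7120 N (compression)
  F[2-4] = +3.2154 N (tension)
  F[3-4] = +845.2516 N (tension)
  F[3-5] = -565.2479 N (compression)
  F[4-5] = -679.8721 N (compression)
  F[4-6] = -50.0841 N (compression)
  F[5-6] = +245.5253 N (tension)
  Rx@0 = +402.2000 N
  Ry@0 = +716.0627 N
  Ry@6 = -240.3627 N

-50.084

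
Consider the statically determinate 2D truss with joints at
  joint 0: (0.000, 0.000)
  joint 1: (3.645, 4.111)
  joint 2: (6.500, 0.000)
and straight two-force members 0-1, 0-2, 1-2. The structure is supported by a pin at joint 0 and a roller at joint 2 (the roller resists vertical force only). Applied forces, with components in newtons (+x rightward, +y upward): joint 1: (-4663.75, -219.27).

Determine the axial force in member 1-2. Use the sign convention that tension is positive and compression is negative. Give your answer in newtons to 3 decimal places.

N=3 nodes, M=3 members, R=3 reactions → 2N=6, M+R=6
member 0 (0-1): L=5.4942, (cx,cy)=(0.6634,0.7482)
member 1 (0-2): L=6.5000, (cx,cy)=(1.0000,0.0000)
member 2 (1-2): L=5.0051, (cx,cy)=(0.5704,-0.8214)
solve A·x = −loads:
  F[0-1] = -4070.8110 N (compression)
  F[0-2] = -1963.0695 N (compression)
  F[1-2] = +3441.4789 N (tension)
  Rx@0 = +4663.7500 N
  Ry@0 = +3045.9526 N
  Ry@2 = -2826.6826 N

3441.479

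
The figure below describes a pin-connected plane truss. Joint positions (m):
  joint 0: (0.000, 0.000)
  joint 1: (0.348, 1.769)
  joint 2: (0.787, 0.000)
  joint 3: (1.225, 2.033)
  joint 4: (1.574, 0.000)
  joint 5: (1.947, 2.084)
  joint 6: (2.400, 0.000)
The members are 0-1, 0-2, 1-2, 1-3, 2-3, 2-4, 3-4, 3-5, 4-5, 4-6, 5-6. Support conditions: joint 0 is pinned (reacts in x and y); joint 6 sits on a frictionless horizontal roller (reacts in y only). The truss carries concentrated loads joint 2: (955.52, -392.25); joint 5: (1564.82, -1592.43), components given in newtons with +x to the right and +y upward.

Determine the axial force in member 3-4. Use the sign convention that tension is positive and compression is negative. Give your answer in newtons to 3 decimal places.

N=7 nodes, M=11 members, R=3 reactions → 2N=14, M+R=14
member 0 (0-1): L=1.8029, (cx,cy)=(0.1930,0.9812)
member 1 (0-2): L=0.7870, (cx,cy)=(1.0000,0.0000)
member 2 (1-2): L=1.8227, (cx,cy)=(0.2409,-0.9706)
member 3 (1-3): L=0.9159, (cx,cy)=(0.9576,0.2882)
member 4 (2-3): L=2.0796, (cx,cy)=(0.2106,0.9776)
member 5 (2-4): L=0.7870, (cx,cy)=(1.0000,0.0000)
member 6 (3-4): L=2.0627, (cx,cy)=(0.1692,-0.9856)
member 7 (3-5): L=0.7238, (cx,cy)=(0.9975,0.0705)
member 8 (4-5): L=2.1171, (cx,cy)=(0.1762,0.9844)
member 9 (4-6): L=0.8260, (cx,cy)=(1.0000,0.0000)
member 10 (5-6): L=2.1327, (cx,cy)=(0.2124,-0.9772)
solve A·x = −loads:
  F[0-1] = +809.8186 N (tension)
  F[0-2] = +2364.0273 N (tension)
  F[1-2] = -716.6719 N (compression)
  F[1-3] = +343.5082 N (tension)
  F[2-3] = +1112.7837 N (tension)
  F[2-4] = +1001.5255 N (tension)
  F[3-4] = -1149.8853 N (compression)
  F[3-5] = +759.7348 N (tension)
  F[4-5] = +1151.3170 N (tension)
  F[4-6] = +604.1310 N (tension)
  F[5-6] = -2844.1718 N (compression)
  Rx@0 = -2520.3400 N
  Ry@0 = -794.5895 N
  Ry@6 = +2779.2695 N

-1149.885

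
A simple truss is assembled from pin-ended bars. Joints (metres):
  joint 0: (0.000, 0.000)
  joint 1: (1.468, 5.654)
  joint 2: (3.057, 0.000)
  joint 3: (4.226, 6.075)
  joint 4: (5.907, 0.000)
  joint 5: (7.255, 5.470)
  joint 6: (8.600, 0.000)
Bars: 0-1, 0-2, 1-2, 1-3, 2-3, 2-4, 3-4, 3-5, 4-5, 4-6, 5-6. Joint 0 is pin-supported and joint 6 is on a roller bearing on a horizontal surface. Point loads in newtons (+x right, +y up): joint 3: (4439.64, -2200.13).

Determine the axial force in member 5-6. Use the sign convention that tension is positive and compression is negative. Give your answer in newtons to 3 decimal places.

N=7 nodes, M=11 members, R=3 reactions → 2N=14, M+R=14
member 0 (0-1): L=5.8415, (cx,cy)=(0.2513,0.9679)
member 1 (0-2): L=3.0570, (cx,cy)=(1.0000,0.0000)
member 2 (1-2): L=5.8730, (cx,cy)=(0.2706,-0.9627)
member 3 (1-3): L=2.7899, (cx,cy)=(0.9885,0.1509)
member 4 (2-3): L=6.1865, (cx,cy)=(0.1890,0.9820)
member 5 (2-4): L=2.8500, (cx,cy)=(1.0000,0.0000)
member 6 (3-4): L=6.3033, (cx,cy)=(0.2667,-0.9638)
member 7 (3-5): L=3.0888, (cx,cy)=(0.9806,-0.1959)
member 8 (4-5): L=5.6336, (cx,cy)=(0.2393,0.9710)
member 9 (4-6): L=2.6930, (cx,cy)=(1.0000,0.0000)
member 10 (5-6): L=5.6329, (cx,cy)=(0.2388,-0.9711)
solve A·x = −loads:
  F[0-1] = +2084.0263 N (tension)
  F[0-2] = +3915.9102 N (tension)
  F[1-2] = -1929.4744 N (compression)
  F[1-3] = +1057.8785 N (tension)
  F[2-3] = +1891.5898 N (tension)
  F[2-4] = +3036.4378 N (tension)
  F[3-4] = -3965.6492 N (compression)
  F[3-5] = -2017.9397 N (compression)
  F[4-5] = +3936.3726 N (tension)
  F[4-6] = +1036.9716 N (tension)
  F[5-6] = -4342.8926 N (compression)
  Rx@0 = -4439.6400 N
  Ry@0 = -2017.1447 N
  Ry@6 = +4217.2747 N

-4342.893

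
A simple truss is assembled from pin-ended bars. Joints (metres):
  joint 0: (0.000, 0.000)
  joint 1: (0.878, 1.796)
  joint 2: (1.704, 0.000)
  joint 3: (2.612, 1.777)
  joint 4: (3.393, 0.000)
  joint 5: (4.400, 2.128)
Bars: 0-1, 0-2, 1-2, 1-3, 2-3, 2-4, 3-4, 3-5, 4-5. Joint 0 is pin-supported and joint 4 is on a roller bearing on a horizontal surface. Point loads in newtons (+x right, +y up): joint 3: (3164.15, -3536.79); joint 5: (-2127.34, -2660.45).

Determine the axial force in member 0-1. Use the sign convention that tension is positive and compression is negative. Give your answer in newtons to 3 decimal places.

332.176

N=6 nodes, M=9 members, R=3 reactions → 2N=12, M+R=12
member 0 (0-1): L=1.9991, (cx,cy)=(0.4392,0.8984)
member 1 (0-2): L=1.7040, (cx,cy)=(1.0000,0.0000)
member 2 (1-2): L=1.9768, (cx,cy)=(0.4178,-0.9085)
member 3 (1-3): L=1.7341, (cx,cy)=(0.9999,-0.0110)
member 4 (2-3): L=1.9955, (cx,cy)=(0.4550,0.8905)
member 5 (2-4): L=1.6890, (cx,cy)=(1.0000,0.0000)
member 6 (3-4): L=1.9411, (cx,cy)=(0.4024,-0.9155)
member 7 (3-5): L=1.8221, (cx,cy)=(0.9813,0.1926)
member 8 (4-5): L=2.3542, (cx,cy)=(0.4277,0.9039)
solve A·x = −loads:
  F[0-1] = +332.1761 N (tension)
  F[0-2] = +890.9208 N (tension)
  F[1-2] = -331.9052 N (compression)
  F[1-3] = +284.5891 N (tension)
  F[2-3] = +338.6280 N (tension)
  F[2-4] = +598.1575 N (tension)
  F[3-4] = -4394.5617 N (compression)
  F[3-5] = -975.5787 N (compression)
  F[4-5] = -2735.3872 N (compression)
  Rx@0 = -1036.8100 N
  Ry@0 = -298.4248 N
  Ry@4 = +6495.6648 N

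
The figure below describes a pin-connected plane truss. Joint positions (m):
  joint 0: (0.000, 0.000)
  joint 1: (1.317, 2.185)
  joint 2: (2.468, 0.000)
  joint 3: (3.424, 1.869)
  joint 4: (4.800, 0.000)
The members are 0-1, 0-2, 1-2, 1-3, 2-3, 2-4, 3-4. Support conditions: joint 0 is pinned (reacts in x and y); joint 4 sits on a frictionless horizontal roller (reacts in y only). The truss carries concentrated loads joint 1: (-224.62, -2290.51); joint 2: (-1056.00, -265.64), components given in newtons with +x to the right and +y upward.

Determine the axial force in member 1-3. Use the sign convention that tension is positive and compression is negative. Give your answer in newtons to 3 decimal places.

N=5 nodes, M=7 members, R=3 reactions → 2N=10, M+R=10
member 0 (0-1): L=2.5512, (cx,cy)=(0.5162,0.8565)
member 1 (0-2): L=2.4680, (cx,cy)=(1.0000,0.0000)
member 2 (1-2): L=2.4696, (cx,cy)=(0.4661,-0.8848)
member 3 (1-3): L=2.1306, (cx,cy)=(0.9889,-0.1483)
member 4 (2-3): L=2.0993, (cx,cy)=(0.4554,0.8903)
member 5 (2-4): L=2.3320, (cx,cy)=(1.0000,0.0000)
member 6 (3-4): L=2.3209, (cx,cy)=(0.5929,-0.8053)
solve A·x = −loads:
  F[0-1] = -2210.6941 N (compression)
  F[0-2] = -139.4067 N (compression)
  F[1-2] = -318.6904 N (compression)
  F[1-3] = -776.6533 N (compression)
  F[2-3] = +615.0803 N (tension)
  F[2-4] = +487.9632 N (tension)
  F[3-4] = -823.0447 N (compression)
  Rx@0 = +1280.6200 N
  Ry@0 = +1893.3570 N
  Ry@4 = +662.7930 N

-776.653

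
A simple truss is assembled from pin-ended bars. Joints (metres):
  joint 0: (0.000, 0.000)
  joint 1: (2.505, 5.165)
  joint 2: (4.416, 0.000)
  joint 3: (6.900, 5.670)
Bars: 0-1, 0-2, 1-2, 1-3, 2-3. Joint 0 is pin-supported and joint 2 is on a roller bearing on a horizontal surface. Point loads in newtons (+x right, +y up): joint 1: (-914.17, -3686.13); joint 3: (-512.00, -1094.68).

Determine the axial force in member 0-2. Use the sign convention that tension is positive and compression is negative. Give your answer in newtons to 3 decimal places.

N=4 nodes, M=5 members, R=3 reactions → 2N=8, M+R=8
member 0 (0-1): L=5.7404, (cx,cy)=(0.4364,0.8998)
member 1 (0-2): L=4.4160, (cx,cy)=(1.0000,0.0000)
member 2 (1-2): L=5.5072, (cx,cy)=(0.3470,-0.9379)
member 3 (1-3): L=4.4239, (cx,cy)=(0.9935,0.1142)
member 4 (2-3): L=6.1902, (cx,cy)=(0.4013,0.9160)
solve A·x = −loads:
  F[0-1] = -3007.4714 N (compression)
  F[0-2] = -113.7686 N (compression)
  F[1-2] = -1049.2386 N (compression)
  F[1-3] = -34.3694 N (compression)
  F[2-3] = -1190.8383 N (compression)
  Rx@0 = +1426.1700 N
  Ry@0 = +2706.0094 N
  Ry@2 = +2074.8006 N

-113.769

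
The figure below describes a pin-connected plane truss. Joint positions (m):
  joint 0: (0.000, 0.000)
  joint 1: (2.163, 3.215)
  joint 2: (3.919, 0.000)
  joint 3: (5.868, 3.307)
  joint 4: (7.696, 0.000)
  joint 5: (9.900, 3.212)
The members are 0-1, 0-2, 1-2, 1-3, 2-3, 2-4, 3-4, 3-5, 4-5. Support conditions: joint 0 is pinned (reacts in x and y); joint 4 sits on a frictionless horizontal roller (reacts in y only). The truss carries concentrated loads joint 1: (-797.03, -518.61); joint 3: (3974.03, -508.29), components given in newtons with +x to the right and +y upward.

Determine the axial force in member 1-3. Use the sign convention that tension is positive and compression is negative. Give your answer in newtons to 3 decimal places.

2126.170

N=6 nodes, M=9 members, R=3 reactions → 2N=12, M+R=12
member 0 (0-1): L=3.8749, (cx,cy)=(0.5582,0.8297)
member 1 (0-2): L=3.9190, (cx,cy)=(1.0000,0.0000)
member 2 (1-2): L=3.6633, (cx,cy)=(0.4793,-0.8776)
member 3 (1-3): L=3.7061, (cx,cy)=(0.9997,0.0248)
member 4 (2-3): L=3.8386, (cx,cy)=(0.5077,0.8615)
member 5 (2-4): L=3.7770, (cx,cy)=(1.0000,0.0000)
member 6 (3-4): L=3.7786, (cx,cy)=(0.4838,-0.8752)
member 7 (3-5): L=4.0331, (cx,cy)=(0.9997,-0.0236)
member 8 (4-5): L=3.8955, (cx,cy)=(0.5658,0.8246)
solve A·x = −loads:
  F[0-1] = +1061.9648 N (tension)
  F[0-2] = +2584.2017 N (tension)
  F[1-2] = -1534.7609 N (compression)
  F[1-3] = +2126.1701 N (tension)
  F[2-3] = +1563.4643 N (tension)
  F[2-4] = +1054.6861 N (tension)
  F[3-4] = -2180.1089 N (compression)
  F[3-5] = +0.0000 N (tension)
  F[4-5] = -0.0000 N (compression)
  Rx@0 = -3177.0000 N
  Ry@0 = -881.1126 N
  Ry@4 = +1908.0126 N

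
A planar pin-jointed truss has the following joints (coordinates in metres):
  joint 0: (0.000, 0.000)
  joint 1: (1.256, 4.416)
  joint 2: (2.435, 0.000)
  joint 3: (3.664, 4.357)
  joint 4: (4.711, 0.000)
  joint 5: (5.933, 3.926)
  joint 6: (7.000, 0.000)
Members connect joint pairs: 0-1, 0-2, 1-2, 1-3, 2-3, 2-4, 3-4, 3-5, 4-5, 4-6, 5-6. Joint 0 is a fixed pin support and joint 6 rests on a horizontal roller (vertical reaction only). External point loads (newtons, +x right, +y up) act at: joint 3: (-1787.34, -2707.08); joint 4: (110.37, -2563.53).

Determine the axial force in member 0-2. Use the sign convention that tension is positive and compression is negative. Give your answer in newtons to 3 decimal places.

N=7 nodes, M=11 members, R=3 reactions → 2N=14, M+R=14
member 0 (0-1): L=4.5911, (cx,cy)=(0.2736,0.9619)
member 1 (0-2): L=2.4350, (cx,cy)=(1.0000,0.0000)
member 2 (1-2): L=4.5707, (cx,cy)=(0.2579,-0.9662)
member 3 (1-3): L=2.4087, (cx,cy)=(0.9997,-0.0245)
member 4 (2-3): L=4.5270, (cx,cy)=(0.2715,0.9624)
member 5 (2-4): L=2.2760, (cx,cy)=(1.0000,0.0000)
member 6 (3-4): L=4.4810, (cx,cy)=(0.2337,-0.9723)
member 7 (3-5): L=2.3096, (cx,cy)=(0.9824,-0.1866)
member 8 (4-5): L=4.1118, (cx,cy)=(0.2972,0.9548)
member 9 (4-6): L=2.2890, (cx,cy)=(1.0000,0.0000)
member 10 (5-6): L=4.0684, (cx,cy)=(0.2623,-0.9650)
solve A·x = −loads:
  F[0-1] = -3369.4193 N (compression)
  F[0-2] = -755.1972 N (compression)
  F[1-2] = +3400.0176 N (tension)
  F[1-3] = -1799.3425 N (compression)
  F[2-3] = -3413.1412 N (compression)
  F[2-4] = +1048.4361 N (tension)
  F[3-4] = +767.2817 N (tension)
  F[3-5] = -1137.3218 N (compression)
  F[4-5] = +1903.4919 N (tension)
  F[4-6] = +551.6350 N (tension)
  F[5-6] = -2103.3530 N (compression)
  Rx@0 = +1676.9700 N
  Ry@0 = +3240.8828 N
  Ry@6 = +2029.7272 N

-755.197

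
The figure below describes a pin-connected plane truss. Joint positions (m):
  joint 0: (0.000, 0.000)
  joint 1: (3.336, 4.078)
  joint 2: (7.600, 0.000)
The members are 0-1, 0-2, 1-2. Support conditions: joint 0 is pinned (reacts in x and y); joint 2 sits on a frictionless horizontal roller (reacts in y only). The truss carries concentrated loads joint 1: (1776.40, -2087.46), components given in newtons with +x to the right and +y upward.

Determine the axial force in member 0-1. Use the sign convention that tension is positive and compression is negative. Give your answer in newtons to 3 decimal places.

N=3 nodes, M=3 members, R=3 reactions → 2N=6, M+R=6
member 0 (0-1): L=5.2687, (cx,cy)=(0.6332,0.7740)
member 1 (0-2): L=7.6000, (cx,cy)=(1.0000,0.0000)
member 2 (1-2): L=5.9002, (cx,cy)=(0.7227,-0.6912)
solve A·x = −loads:
  F[0-1] = -281.6458 N (compression)
  F[0-2] = +1954.7313 N (tension)
  F[1-2] = -2704.7864 N (compression)
  Rx@0 = -1776.4000 N
  Ry@0 = +217.9961 N
  Ry@2 = +1869.4639 N

-281.646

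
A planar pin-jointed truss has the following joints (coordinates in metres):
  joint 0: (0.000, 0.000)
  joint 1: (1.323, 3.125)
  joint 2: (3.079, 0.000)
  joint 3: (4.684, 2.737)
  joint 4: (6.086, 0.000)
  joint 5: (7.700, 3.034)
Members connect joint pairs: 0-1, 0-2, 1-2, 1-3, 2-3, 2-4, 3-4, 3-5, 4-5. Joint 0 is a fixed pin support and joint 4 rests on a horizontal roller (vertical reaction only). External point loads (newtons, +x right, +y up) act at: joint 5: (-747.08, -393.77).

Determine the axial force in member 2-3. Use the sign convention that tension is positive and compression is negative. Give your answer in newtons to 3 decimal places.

N=6 nodes, M=9 members, R=3 reactions → 2N=12, M+R=12
member 0 (0-1): L=3.3935, (cx,cy)=(0.3899,0.9209)
member 1 (0-2): L=3.0790, (cx,cy)=(1.0000,0.0000)
member 2 (1-2): L=3.5846, (cx,cy)=(0.4899,-0.8718)
member 3 (1-3): L=3.3833, (cx,cy)=(0.9934,-0.1147)
member 4 (2-3): L=3.1729, (cx,cy)=(0.5058,0.8626)
member 5 (2-4): L=3.0070, (cx,cy)=(1.0000,0.0000)
member 6 (3-4): L=3.0752, (cx,cy)=(0.4559,-0.8900)
member 7 (3-5): L=3.0306, (cx,cy)=(0.9952,0.0980)
member 8 (4-5): L=3.4366, (cx,cy)=(0.4697,0.8829)
solve A·x = −loads:
  F[0-1] = -291.0365 N (compression)
  F[0-2] = -633.6162 N (compression)
  F[1-2] = +344.8146 N (tension)
  F[1-3] = -284.2560 N (compression)
  F[2-3] = -348.4798 N (compression)
  F[2-4] = -288.4213 N (compression)
  F[3-4] = +238.3529 N (tension)
  F[3-5] = -570.0697 N (compression)
  F[4-5] = -382.7400 N (compression)
  Rx@0 = +747.0800 N
  Ry@0 = +268.0079 N
  Ry@4 = +125.7621 N

-348.480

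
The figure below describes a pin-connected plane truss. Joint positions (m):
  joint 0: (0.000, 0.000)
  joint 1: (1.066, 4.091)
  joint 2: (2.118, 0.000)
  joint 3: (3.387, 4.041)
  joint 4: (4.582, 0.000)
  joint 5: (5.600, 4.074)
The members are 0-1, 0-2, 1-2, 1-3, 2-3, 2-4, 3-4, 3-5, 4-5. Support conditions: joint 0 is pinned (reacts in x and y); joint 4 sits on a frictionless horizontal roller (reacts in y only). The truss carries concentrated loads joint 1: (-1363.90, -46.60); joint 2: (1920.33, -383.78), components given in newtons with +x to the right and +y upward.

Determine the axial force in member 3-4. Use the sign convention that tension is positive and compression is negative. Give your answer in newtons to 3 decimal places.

N=6 nodes, M=9 members, R=3 reactions → 2N=12, M+R=12
member 0 (0-1): L=4.2276, (cx,cy)=(0.2522,0.9677)
member 1 (0-2): L=2.1180, (cx,cy)=(1.0000,0.0000)
member 2 (1-2): L=4.2241, (cx,cy)=(0.2490,-0.9685)
member 3 (1-3): L=2.3215, (cx,cy)=(0.9998,-0.0215)
member 4 (2-3): L=4.2356, (cx,cy)=(0.2996,0.9541)
member 5 (2-4): L=2.4640, (cx,cy)=(1.0000,0.0000)
member 6 (3-4): L=4.2140, (cx,cy)=(0.2836,-0.9589)
member 7 (3-5): L=2.2132, (cx,cy)=(0.9999,0.0149)
member 8 (4-5): L=4.1993, (cx,cy)=(0.2424,0.9702)
solve A·x = −loads:
  F[0-1] = -1508.6329 N (compression)
  F[0-2] = +936.8352 N (tension)
  F[1-2] = +1445.3956 N (tension)
  F[1-3] = +623.6675 N (tension)
  F[2-3] = -1064.9956 N (compression)
  F[2-4] = -304.4442 N (compression)
  F[3-4] = +1073.5769 N (tension)
  F[3-5] = +0.0000 N (tension)
  F[4-5] = -0.0000 N (compression)
  Rx@0 = -556.4300 N
  Ry@0 = +1459.8853 N
  Ry@4 = -1029.5053 N

1073.577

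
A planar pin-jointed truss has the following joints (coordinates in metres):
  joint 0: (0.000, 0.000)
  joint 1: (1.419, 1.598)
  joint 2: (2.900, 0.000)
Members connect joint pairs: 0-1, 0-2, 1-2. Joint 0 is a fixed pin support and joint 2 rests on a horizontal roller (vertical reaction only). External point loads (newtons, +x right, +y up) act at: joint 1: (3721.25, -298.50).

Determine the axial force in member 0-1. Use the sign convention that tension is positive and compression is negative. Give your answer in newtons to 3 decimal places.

N=3 nodes, M=3 members, R=3 reactions → 2N=6, M+R=6
member 0 (0-1): L=2.1371, (cx,cy)=(0.6640,0.7477)
member 1 (0-2): L=2.9000, (cx,cy)=(1.0000,0.0000)
member 2 (1-2): L=2.1788, (cx,cy)=(0.6797,-0.7334)
solve A·x = −loads:
  F[0-1] = +2538.4277 N (tension)
  F[0-2] = +2035.7691 N (tension)
  F[1-2] = -2994.8941 N (compression)
  Rx@0 = -3721.2500 N
  Ry@0 = -1898.0962 N
  Ry@2 = +2196.5962 N

2538.428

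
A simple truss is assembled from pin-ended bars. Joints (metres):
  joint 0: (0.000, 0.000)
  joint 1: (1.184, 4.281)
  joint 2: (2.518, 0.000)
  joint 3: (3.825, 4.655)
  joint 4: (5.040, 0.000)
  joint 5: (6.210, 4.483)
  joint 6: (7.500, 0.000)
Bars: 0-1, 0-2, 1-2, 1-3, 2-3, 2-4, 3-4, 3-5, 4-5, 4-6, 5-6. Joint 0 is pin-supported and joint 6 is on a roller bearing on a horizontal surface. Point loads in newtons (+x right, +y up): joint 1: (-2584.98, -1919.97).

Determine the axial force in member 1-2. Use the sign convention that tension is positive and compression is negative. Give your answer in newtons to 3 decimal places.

N=7 nodes, M=11 members, R=3 reactions → 2N=14, M+R=14
member 0 (0-1): L=4.4417, (cx,cy)=(0.2666,0.9638)
member 1 (0-2): L=2.5180, (cx,cy)=(1.0000,0.0000)
member 2 (1-2): L=4.4840, (cx,cy)=(0.2975,-0.9547)
member 3 (1-3): L=2.6674, (cx,cy)=(0.9901,0.1402)
member 4 (2-3): L=4.8350, (cx,cy)=(0.2703,0.9628)
member 5 (2-4): L=2.5220, (cx,cy)=(1.0000,0.0000)
member 6 (3-4): L=4.8110, (cx,cy)=(0.2525,-0.9676)
member 7 (3-5): L=2.3912, (cx,cy)=(0.9974,-0.0719)
member 8 (4-5): L=4.6332, (cx,cy)=(0.2525,0.9676)
member 9 (4-6): L=2.4600, (cx,cy)=(1.0000,0.0000)
member 10 (5-6): L=4.6649, (cx,cy)=(0.2765,-0.9610)
solve A·x = −loads:
  F[0-1] = -3208.4685 N (compression)
  F[0-2] = -1729.7184 N (compression)
  F[1-2] = +1421.8344 N (tension)
  F[1-3] = +1319.7599 N (tension)
  F[2-3] = -1409.9479 N (compression)
  F[2-4] = -925.5847 N (compression)
  F[3-4] = +1164.6201 N (tension)
  F[3-5] = +633.1013 N (tension)
  F[4-5] = -1164.6134 N (compression)
  F[4-6] = -337.3646 N (compression)
  F[5-6] = +1219.9811 N (tension)
  Rx@0 = +2584.9800 N
  Ry@0 = +3092.3773 N
  Ry@6 = -1172.4073 N

1421.834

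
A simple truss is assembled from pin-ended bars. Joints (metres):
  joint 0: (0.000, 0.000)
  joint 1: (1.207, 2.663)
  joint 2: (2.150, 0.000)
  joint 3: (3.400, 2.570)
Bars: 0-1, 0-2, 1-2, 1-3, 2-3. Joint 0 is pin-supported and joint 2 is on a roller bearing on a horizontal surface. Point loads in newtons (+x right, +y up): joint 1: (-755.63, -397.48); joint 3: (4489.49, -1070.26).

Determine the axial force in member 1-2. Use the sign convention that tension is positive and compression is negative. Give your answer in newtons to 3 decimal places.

N=4 nodes, M=5 members, R=3 reactions → 2N=8, M+R=8
member 0 (0-1): L=2.9238, (cx,cy)=(0.4128,0.9108)
member 1 (0-2): L=2.1500, (cx,cy)=(1.0000,0.0000)
member 2 (1-2): L=2.8250, (cx,cy)=(0.3338,-0.9426)
member 3 (1-3): L=2.1950, (cx,cy)=(0.9991,-0.0424)
member 4 (2-3): L=2.8579, (cx,cy)=(0.4374,0.8993)
solve A·x = −loads:
  F[0-1] = +5356.2014 N (tension)
  F[0-2] = +1522.6943 N (tension)
  F[1-2] = -5817.8284 N (compression)
  F[1-3] = +4913.2063 N (tension)
  F[2-3] = -958.6524 N (compression)
  Rx@0 = -3733.8600 N
  Ry@0 = -4878.4874 N
  Ry@2 = +6346.2274 N

-5817.828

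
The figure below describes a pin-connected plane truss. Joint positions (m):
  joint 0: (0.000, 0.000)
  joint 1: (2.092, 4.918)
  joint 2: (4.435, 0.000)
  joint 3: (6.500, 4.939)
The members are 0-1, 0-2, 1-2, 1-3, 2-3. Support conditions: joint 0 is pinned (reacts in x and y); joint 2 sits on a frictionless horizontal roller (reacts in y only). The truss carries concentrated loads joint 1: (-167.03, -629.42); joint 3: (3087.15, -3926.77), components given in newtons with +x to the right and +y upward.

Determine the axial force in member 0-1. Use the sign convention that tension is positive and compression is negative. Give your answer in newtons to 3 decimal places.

N=4 nodes, M=5 members, R=3 reactions → 2N=8, M+R=8
member 0 (0-1): L=5.3445, (cx,cy)=(0.3914,0.9202)
member 1 (0-2): L=4.4350, (cx,cy)=(1.0000,0.0000)
member 2 (1-2): L=5.4476, (cx,cy)=(0.4301,-0.9028)
member 3 (1-3): L=4.4081, (cx,cy)=(1.0000,0.0048)
member 4 (2-3): L=5.3533, (cx,cy)=(0.3857,0.9226)
solve A·x = −loads:
  F[0-1] = +5160.3619 N (tension)
  F[0-2] = +900.1798 N (tension)
  F[1-2] = -5932.1527 N (compression)
  F[1-3] = +4738.4277 N (tension)
  F[2-3] = -4280.6376 N (compression)
  Rx@0 = -2920.1200 N
  Ry@0 = -4748.5974 N
  Ry@2 = +9304.7874 N

5160.362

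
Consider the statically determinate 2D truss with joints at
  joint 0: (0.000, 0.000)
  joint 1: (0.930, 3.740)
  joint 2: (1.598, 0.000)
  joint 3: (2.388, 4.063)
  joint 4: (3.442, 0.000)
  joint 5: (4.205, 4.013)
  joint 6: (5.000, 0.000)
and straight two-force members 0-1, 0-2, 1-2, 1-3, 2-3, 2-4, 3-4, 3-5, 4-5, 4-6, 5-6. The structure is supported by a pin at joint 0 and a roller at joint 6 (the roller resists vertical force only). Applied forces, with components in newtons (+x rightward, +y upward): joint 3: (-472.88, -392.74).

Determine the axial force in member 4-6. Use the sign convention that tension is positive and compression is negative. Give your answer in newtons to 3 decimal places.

-38.965

N=7 nodes, M=11 members, R=3 reactions → 2N=14, M+R=14
member 0 (0-1): L=3.8539, (cx,cy)=(0.2413,0.9704)
member 1 (0-2): L=1.5980, (cx,cy)=(1.0000,0.0000)
member 2 (1-2): L=3.7992, (cx,cy)=(0.1758,-0.9844)
member 3 (1-3): L=1.4933, (cx,cy)=(0.9763,0.2163)
member 4 (2-3): L=4.1391, (cx,cy)=(0.1909,0.9816)
member 5 (2-4): L=1.8440, (cx,cy)=(1.0000,0.0000)
member 6 (3-4): L=4.1975, (cx,cy)=(0.2511,-0.9680)
member 7 (3-5): L=1.8177, (cx,cy)=(0.9996,-0.0275)
member 8 (4-5): L=4.0849, (cx,cy)=(0.1868,0.9824)
member 9 (4-6): L=1.5580, (cx,cy)=(1.0000,0.0000)
member 10 (5-6): L=4.0910, (cx,cy)=(0.1943,-0.9809)
solve A·x = −loads:
  F[0-1] = -607.3796 N (compression)
  F[0-2] = -326.3106 N (compression)
  F[1-2] = +544.2386 N (tension)
  F[1-3] = -248.1350 N (compression)
  F[2-3] = -545.7935 N (compression)
  F[2-4] = -126.4468 N (compression)
  F[3-4] = +201.0405 N (tension)
  F[3-5] = +75.9938 N (tension)
  F[4-5] = -198.0854 N (compression)
  F[4-6] = -38.9654 N (compression)
  F[5-6] = +200.5122 N (tension)
  Rx@0 = +472.8800 N
  Ry@0 = +589.4297 N
  Ry@6 = -196.6897 N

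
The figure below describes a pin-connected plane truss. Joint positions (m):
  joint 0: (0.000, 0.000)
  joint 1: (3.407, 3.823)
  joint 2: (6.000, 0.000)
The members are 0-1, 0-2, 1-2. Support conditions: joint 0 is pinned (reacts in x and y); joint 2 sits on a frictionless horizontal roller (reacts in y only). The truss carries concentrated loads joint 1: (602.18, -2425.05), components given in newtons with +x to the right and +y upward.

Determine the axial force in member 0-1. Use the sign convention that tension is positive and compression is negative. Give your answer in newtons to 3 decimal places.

-889.867

N=3 nodes, M=3 members, R=3 reactions → 2N=6, M+R=6
member 0 (0-1): L=5.1208, (cx,cy)=(0.6653,0.7466)
member 1 (0-2): L=6.0000, (cx,cy)=(1.0000,0.0000)
member 2 (1-2): L=4.6194, (cx,cy)=(0.5613,-0.8276)
solve A·x = −loads:
  F[0-1] = -889.8668 N (compression)
  F[0-2] = +1194.2269 N (tension)
  F[1-2] = -2127.5077 N (compression)
  Rx@0 = -602.1800 N
  Ry@0 = +664.3368 N
  Ry@2 = +1760.7132 N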